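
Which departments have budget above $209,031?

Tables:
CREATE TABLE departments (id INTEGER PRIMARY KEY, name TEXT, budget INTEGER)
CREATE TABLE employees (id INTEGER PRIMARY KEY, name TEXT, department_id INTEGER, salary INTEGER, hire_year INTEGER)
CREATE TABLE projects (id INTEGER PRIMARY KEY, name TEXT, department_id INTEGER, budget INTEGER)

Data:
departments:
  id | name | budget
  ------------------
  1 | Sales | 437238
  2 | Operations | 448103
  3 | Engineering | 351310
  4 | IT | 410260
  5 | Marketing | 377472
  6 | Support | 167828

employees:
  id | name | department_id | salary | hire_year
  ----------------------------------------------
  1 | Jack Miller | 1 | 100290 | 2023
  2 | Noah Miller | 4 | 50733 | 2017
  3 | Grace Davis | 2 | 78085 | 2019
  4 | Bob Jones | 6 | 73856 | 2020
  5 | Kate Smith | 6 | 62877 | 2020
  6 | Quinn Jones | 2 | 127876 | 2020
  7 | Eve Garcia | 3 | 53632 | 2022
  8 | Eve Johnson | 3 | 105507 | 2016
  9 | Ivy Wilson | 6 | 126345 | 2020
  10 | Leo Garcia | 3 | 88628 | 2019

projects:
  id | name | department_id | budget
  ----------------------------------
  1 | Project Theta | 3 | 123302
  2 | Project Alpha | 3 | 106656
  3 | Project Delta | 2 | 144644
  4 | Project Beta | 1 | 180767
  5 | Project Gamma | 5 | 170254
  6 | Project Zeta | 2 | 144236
SELECT name, budget FROM departments WHERE budget > 209031

Execution result:
name | budget
Sales | 437238
Operations | 448103
Engineering | 351310
IT | 410260
Marketing | 377472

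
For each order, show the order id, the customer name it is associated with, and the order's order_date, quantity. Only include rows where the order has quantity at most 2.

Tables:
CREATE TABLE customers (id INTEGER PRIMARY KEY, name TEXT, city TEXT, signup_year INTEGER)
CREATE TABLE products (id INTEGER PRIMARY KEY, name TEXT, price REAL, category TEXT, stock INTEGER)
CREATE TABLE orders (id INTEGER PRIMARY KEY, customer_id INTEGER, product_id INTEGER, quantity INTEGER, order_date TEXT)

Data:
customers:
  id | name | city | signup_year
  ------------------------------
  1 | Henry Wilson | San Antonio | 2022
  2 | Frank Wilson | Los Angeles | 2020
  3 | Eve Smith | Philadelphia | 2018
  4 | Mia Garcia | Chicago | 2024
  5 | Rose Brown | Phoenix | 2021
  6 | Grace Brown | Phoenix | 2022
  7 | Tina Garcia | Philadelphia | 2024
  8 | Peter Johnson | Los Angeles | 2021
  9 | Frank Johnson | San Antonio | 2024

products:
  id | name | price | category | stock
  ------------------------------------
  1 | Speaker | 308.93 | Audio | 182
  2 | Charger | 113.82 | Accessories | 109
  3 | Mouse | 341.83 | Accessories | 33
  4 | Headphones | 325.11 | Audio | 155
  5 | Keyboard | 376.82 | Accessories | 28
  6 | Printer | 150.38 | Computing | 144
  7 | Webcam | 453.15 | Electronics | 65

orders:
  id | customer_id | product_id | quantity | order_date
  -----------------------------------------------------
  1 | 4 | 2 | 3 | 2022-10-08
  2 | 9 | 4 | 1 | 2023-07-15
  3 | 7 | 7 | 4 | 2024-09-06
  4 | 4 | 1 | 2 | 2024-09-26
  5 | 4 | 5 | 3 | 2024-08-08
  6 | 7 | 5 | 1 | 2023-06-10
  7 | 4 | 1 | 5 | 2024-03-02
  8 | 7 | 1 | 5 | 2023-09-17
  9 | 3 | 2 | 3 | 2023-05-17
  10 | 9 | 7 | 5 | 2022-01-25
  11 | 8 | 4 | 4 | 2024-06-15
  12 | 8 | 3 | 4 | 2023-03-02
SELECT c.id, p.name AS customer, c.order_date, c.quantity FROM orders c JOIN customers p ON c.customer_id = p.id WHERE c.quantity <= 2

Execution result:
id | customer | order_date | quantity
2 | Frank Johnson | 2023-07-15 | 1
4 | Mia Garcia | 2024-09-26 | 2
6 | Tina Garcia | 2023-06-10 | 1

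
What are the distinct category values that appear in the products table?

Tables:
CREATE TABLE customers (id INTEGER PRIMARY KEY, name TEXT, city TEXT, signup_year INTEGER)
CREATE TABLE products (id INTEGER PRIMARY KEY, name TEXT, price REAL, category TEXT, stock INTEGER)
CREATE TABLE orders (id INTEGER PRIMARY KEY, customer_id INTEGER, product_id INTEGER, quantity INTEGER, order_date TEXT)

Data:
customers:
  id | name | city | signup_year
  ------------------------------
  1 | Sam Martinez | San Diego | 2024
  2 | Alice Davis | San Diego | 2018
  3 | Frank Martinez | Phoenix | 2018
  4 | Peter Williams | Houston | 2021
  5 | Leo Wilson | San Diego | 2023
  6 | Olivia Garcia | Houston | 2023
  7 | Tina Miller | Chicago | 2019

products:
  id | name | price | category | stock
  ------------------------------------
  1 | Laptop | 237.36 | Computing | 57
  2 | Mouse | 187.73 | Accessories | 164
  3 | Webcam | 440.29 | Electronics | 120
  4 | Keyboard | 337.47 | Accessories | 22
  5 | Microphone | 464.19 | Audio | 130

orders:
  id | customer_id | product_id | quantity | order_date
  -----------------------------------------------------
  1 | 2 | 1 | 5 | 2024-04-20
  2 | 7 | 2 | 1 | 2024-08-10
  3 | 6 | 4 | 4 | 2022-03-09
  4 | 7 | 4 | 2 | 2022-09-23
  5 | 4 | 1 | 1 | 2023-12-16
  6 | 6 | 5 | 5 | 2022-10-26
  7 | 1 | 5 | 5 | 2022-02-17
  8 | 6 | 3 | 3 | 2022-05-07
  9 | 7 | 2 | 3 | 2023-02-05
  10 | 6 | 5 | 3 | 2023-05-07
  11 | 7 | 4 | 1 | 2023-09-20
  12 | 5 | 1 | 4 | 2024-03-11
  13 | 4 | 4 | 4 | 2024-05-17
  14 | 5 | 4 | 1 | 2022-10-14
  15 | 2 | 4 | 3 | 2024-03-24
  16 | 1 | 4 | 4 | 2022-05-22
SELECT DISTINCT category FROM products

Execution result:
category
Computing
Accessories
Electronics
Audio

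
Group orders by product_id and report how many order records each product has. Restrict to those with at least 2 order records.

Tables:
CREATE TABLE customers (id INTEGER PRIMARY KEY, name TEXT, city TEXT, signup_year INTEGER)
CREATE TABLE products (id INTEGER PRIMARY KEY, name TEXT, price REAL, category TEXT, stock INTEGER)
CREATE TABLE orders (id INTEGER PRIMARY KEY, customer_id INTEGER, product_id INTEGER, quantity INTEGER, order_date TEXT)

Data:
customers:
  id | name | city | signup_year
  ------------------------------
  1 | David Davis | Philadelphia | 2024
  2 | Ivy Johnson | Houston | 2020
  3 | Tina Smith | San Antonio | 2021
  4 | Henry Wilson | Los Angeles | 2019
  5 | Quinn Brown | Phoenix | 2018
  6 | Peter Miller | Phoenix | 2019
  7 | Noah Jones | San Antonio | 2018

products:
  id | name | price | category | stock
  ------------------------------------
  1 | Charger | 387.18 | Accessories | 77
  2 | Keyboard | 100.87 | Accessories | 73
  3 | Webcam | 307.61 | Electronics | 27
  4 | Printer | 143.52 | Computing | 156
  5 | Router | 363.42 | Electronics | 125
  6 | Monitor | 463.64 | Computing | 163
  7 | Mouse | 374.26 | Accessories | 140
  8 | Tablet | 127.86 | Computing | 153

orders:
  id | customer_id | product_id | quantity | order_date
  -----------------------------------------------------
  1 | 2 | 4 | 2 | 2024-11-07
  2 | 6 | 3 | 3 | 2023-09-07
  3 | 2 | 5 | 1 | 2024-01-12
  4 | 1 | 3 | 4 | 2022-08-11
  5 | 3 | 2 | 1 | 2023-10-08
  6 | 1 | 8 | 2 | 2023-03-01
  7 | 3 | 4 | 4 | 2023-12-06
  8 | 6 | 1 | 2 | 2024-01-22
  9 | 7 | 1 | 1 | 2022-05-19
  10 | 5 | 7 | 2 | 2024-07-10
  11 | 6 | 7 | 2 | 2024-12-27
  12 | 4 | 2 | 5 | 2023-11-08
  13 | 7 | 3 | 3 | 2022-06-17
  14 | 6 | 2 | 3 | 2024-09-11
SELECT product_id, COUNT(*) AS order_count FROM orders GROUP BY product_id HAVING COUNT(*) >= 2

Execution result:
product_id | order_count
1 | 2
2 | 3
3 | 3
4 | 2
7 | 2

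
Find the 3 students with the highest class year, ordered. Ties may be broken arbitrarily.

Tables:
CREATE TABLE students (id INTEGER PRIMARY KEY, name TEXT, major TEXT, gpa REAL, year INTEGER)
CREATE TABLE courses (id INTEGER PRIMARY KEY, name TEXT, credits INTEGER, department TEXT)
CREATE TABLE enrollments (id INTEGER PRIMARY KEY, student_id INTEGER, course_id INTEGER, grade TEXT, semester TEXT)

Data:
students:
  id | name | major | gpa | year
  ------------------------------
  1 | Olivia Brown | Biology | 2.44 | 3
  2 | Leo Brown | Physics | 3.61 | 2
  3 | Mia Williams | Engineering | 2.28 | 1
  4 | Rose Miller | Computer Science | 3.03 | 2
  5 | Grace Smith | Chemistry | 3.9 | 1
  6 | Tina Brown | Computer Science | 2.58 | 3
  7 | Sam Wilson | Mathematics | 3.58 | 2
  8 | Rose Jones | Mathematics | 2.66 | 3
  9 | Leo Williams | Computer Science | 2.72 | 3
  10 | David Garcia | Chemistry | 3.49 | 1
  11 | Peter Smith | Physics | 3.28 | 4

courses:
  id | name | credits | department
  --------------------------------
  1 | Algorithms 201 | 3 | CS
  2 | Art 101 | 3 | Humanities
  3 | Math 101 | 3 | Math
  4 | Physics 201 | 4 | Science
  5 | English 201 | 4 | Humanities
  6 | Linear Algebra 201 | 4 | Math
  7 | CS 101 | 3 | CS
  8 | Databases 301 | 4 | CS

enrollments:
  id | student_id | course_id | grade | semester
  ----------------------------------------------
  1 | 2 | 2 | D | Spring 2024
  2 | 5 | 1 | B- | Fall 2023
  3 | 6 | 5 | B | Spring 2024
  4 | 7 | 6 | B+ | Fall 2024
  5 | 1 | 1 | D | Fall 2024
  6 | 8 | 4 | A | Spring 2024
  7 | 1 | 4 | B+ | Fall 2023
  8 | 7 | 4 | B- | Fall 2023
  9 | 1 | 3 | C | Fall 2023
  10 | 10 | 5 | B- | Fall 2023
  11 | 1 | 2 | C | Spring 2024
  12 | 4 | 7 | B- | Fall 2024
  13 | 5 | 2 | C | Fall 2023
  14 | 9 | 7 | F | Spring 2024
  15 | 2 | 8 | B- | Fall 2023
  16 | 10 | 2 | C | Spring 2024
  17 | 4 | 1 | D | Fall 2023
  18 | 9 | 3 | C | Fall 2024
SELECT name, year FROM students ORDER BY year DESC LIMIT 3

Execution result:
name | year
Peter Smith | 4
Olivia Brown | 3
Tina Brown | 3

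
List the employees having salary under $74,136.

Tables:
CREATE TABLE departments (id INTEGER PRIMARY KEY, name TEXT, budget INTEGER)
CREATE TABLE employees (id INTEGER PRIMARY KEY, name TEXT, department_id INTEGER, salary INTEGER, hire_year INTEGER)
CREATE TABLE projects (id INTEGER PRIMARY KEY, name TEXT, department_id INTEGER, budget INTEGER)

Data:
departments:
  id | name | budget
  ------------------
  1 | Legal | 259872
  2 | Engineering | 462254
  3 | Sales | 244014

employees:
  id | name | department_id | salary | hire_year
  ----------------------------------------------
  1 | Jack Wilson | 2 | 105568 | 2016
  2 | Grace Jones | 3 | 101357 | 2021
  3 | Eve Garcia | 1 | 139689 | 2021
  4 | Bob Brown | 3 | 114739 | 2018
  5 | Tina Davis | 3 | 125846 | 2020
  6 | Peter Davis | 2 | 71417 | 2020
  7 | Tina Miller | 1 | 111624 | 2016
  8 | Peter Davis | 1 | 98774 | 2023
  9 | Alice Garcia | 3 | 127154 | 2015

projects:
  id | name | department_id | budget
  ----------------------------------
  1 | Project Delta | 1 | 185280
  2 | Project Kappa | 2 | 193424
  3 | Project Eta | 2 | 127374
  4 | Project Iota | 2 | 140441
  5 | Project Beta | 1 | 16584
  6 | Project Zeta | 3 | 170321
SELECT name, salary FROM employees WHERE salary < 74136

Execution result:
name | salary
Peter Davis | 71417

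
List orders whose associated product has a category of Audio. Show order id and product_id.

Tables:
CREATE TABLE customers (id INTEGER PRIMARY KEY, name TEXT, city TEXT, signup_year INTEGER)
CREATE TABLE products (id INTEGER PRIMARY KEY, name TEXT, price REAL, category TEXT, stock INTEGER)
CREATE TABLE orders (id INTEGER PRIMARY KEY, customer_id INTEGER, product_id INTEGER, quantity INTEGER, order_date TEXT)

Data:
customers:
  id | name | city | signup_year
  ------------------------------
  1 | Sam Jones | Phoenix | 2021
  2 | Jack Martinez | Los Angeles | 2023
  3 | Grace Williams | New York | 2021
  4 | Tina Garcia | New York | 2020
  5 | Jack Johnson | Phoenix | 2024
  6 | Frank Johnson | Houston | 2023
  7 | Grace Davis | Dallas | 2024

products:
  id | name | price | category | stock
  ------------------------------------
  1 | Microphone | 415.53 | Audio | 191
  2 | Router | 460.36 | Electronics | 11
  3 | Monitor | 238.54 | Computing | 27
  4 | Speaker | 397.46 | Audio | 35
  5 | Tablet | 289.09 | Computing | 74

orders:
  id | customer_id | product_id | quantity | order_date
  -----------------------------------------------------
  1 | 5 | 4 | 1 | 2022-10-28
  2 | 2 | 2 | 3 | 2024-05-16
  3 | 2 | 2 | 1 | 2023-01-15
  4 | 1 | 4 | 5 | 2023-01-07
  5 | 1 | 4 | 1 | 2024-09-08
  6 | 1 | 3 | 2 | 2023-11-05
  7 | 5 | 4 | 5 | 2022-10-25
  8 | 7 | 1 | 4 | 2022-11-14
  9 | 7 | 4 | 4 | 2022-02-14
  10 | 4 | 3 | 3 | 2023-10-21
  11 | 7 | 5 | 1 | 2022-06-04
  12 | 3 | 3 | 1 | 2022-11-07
SELECT id, product_id FROM orders WHERE product_id IN (SELECT id FROM products WHERE category = 'Audio')

Execution result:
id | product_id
1 | 4
4 | 4
5 | 4
7 | 4
8 | 1
9 | 4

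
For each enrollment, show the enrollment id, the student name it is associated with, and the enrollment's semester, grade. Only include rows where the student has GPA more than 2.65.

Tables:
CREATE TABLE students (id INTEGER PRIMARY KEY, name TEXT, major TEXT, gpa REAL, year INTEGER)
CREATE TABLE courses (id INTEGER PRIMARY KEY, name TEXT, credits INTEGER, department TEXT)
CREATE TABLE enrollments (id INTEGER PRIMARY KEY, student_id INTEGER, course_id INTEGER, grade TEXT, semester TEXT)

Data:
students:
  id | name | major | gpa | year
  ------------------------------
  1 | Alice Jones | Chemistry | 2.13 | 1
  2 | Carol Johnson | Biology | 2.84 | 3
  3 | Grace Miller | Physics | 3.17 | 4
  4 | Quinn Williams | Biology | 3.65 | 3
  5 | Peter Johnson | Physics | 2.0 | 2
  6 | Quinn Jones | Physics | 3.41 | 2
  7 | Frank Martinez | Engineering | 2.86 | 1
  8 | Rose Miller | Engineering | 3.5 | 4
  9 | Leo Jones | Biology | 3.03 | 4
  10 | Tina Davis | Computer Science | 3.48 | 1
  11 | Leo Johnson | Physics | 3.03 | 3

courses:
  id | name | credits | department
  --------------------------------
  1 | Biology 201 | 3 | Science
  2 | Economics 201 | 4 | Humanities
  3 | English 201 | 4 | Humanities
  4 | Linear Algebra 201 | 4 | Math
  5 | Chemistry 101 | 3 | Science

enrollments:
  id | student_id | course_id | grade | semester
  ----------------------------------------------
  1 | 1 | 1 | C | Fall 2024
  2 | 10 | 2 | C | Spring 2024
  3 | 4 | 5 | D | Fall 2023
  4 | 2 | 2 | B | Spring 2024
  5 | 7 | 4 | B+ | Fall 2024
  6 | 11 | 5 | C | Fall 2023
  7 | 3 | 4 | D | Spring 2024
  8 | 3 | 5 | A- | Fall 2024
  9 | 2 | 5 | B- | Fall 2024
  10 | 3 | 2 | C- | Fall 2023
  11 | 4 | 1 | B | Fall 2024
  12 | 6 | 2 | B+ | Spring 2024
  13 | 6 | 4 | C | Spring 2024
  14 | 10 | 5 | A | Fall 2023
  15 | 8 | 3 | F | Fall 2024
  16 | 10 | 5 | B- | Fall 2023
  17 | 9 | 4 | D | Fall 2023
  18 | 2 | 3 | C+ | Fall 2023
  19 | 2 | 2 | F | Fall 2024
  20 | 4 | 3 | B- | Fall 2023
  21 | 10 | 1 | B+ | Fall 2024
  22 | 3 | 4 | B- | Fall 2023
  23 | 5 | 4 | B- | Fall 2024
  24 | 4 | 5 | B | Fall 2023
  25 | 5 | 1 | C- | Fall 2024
SELECT c.id, p.name AS student, c.semester, c.grade FROM enrollments c JOIN students p ON c.student_id = p.id WHERE p.gpa > 2.65

Execution result:
id | student | semester | grade
2 | Tina Davis | Spring 2024 | C
3 | Quinn Williams | Fall 2023 | D
4 | Carol Johnson | Spring 2024 | B
5 | Frank Martinez | Fall 2024 | B+
6 | Leo Johnson | Fall 2023 | C
7 | Grace Miller | Spring 2024 | D
8 | Grace Miller | Fall 2024 | A-
9 | Carol Johnson | Fall 2024 | B-
10 | Grace Miller | Fall 2023 | C-
11 | Quinn Williams | Fall 2024 | B
12 | Quinn Jones | Spring 2024 | B+
13 | Quinn Jones | Spring 2024 | C
14 | Tina Davis | Fall 2023 | A
15 | Rose Miller | Fall 2024 | F
16 | Tina Davis | Fall 2023 | B-
17 | Leo Jones | Fall 2023 | D
18 | Carol Johnson | Fall 2023 | C+
19 | Carol Johnson | Fall 2024 | F
20 | Quinn Williams | Fall 2023 | B-
21 | Tina Davis | Fall 2024 | B+
22 | Grace Miller | Fall 2023 | B-
24 | Quinn Williams | Fall 2023 | B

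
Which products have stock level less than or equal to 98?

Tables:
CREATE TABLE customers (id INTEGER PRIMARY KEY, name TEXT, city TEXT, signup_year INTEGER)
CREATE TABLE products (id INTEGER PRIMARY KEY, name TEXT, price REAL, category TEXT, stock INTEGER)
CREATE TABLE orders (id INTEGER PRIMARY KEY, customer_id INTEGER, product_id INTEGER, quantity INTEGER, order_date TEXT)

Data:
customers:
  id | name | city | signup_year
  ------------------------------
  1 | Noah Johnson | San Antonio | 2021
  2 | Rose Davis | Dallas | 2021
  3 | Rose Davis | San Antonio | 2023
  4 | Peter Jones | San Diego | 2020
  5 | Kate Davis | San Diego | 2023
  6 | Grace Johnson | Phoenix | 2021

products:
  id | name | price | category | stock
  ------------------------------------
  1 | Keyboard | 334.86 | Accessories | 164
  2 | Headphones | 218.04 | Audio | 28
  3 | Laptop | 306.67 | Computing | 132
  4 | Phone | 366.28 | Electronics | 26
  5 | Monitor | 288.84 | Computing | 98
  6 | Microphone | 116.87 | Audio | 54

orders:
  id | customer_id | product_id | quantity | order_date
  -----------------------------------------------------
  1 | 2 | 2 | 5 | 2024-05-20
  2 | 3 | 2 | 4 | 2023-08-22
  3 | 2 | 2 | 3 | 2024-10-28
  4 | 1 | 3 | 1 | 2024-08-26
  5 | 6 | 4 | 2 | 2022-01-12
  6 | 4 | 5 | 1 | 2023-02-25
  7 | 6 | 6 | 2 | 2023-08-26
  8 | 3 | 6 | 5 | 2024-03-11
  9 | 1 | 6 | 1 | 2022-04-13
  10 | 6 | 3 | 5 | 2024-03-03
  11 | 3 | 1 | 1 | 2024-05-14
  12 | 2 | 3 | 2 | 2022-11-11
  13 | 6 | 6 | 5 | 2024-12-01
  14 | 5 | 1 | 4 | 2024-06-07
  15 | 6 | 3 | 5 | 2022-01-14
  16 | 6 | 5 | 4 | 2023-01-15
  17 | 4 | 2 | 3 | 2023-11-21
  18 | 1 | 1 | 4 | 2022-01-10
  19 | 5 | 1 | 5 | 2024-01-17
SELECT name, stock FROM products WHERE stock <= 98

Execution result:
name | stock
Headphones | 28
Phone | 26
Monitor | 98
Microphone | 54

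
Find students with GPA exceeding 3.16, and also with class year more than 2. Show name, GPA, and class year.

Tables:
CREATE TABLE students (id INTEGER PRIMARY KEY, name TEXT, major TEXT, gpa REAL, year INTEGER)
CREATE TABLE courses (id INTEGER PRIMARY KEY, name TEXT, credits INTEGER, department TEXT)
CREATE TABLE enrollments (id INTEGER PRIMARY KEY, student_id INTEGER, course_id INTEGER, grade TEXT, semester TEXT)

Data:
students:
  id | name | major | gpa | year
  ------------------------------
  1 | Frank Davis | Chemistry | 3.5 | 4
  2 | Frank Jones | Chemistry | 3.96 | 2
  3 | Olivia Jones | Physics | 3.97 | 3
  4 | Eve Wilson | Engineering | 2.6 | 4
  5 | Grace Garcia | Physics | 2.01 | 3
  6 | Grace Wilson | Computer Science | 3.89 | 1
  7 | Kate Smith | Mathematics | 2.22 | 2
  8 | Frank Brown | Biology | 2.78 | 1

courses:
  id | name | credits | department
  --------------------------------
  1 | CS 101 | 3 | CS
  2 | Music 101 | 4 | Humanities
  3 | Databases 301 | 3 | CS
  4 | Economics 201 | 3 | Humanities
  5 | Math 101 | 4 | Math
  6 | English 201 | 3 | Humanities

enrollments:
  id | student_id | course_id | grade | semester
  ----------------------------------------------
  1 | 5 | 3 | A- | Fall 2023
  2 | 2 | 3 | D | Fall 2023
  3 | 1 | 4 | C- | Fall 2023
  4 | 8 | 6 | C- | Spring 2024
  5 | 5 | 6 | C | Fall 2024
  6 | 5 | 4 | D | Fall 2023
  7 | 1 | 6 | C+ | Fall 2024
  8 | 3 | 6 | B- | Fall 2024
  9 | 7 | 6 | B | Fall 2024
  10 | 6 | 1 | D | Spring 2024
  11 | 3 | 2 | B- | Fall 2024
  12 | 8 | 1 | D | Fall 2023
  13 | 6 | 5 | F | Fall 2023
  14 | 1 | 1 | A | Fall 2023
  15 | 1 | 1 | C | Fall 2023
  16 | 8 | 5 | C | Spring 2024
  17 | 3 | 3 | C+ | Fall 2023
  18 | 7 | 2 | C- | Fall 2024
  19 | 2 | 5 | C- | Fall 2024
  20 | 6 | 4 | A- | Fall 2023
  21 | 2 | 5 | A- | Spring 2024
SELECT name, gpa, year FROM students WHERE gpa > 3.16 AND year > 2

Execution result:
name | gpa | year
Frank Davis | 3.50 | 4
Olivia Jones | 3.97 | 3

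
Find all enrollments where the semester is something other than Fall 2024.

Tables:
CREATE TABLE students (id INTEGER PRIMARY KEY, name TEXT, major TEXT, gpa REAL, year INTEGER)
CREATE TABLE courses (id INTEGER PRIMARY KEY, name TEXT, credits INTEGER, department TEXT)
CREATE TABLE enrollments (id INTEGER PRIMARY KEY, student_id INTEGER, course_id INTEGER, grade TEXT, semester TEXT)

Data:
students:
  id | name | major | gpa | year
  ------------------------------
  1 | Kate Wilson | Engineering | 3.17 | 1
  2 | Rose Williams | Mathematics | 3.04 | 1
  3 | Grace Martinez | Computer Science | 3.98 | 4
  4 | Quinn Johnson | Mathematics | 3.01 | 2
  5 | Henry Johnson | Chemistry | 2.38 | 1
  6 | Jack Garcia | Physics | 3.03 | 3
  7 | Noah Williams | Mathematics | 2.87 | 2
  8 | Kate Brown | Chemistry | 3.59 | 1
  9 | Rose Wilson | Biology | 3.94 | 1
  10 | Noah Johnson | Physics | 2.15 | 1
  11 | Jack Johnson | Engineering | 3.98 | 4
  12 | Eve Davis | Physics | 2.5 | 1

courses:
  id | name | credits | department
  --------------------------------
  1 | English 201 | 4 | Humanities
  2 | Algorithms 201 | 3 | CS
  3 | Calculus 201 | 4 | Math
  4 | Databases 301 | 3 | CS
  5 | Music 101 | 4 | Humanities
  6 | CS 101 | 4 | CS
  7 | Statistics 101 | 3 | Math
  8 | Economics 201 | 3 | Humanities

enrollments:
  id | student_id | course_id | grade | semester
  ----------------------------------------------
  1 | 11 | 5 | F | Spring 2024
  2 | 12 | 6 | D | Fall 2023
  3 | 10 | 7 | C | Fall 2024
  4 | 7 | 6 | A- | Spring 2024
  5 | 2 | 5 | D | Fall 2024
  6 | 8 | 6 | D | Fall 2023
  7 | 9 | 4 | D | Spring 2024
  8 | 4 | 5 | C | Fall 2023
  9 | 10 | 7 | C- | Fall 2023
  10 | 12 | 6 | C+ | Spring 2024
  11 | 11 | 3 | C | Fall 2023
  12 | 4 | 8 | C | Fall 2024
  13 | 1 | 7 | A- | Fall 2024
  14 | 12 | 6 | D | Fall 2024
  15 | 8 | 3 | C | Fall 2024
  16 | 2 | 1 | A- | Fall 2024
SELECT id, semester FROM enrollments WHERE semester <> 'Fall 2024'

Execution result:
id | semester
1 | Spring 2024
2 | Fall 2023
4 | Spring 2024
6 | Fall 2023
7 | Spring 2024
8 | Fall 2023
9 | Fall 2023
10 | Spring 2024
11 | Fall 2023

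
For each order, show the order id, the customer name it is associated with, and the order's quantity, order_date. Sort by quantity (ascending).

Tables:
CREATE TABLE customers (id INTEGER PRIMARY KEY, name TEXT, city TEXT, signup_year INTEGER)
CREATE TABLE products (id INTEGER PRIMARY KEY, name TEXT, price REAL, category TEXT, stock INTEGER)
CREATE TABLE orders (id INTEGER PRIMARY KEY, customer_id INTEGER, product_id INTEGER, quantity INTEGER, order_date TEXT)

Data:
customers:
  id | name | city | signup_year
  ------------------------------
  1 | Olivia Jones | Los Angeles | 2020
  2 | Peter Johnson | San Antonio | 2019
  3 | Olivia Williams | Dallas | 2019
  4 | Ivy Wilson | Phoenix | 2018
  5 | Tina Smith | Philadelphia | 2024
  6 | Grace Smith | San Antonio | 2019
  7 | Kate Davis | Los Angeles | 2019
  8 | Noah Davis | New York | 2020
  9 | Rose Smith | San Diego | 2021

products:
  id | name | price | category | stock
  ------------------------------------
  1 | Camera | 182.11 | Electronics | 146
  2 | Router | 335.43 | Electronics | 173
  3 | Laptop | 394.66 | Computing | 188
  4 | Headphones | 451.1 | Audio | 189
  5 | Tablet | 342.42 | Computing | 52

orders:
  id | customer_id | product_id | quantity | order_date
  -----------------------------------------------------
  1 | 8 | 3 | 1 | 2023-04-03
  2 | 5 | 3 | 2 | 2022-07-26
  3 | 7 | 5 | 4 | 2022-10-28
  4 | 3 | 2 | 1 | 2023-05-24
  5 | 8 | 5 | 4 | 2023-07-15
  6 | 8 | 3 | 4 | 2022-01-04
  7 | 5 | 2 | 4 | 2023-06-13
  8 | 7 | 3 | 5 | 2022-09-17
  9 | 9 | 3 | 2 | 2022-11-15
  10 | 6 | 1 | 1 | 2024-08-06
SELECT c.id, p.name AS customer, c.quantity, c.order_date FROM orders c JOIN customers p ON c.customer_id = p.id ORDER BY c.quantity ASC

Execution result:
id | customer | quantity | order_date
1 | Noah Davis | 1 | 2023-04-03
4 | Olivia Williams | 1 | 2023-05-24
10 | Grace Smith | 1 | 2024-08-06
2 | Tina Smith | 2 | 2022-07-26
9 | Rose Smith | 2 | 2022-11-15
3 | Kate Davis | 4 | 2022-10-28
5 | Noah Davis | 4 | 2023-07-15
6 | Noah Davis | 4 | 2022-01-04
7 | Tina Smith | 4 | 2023-06-13
8 | Kate Davis | 5 | 2022-09-17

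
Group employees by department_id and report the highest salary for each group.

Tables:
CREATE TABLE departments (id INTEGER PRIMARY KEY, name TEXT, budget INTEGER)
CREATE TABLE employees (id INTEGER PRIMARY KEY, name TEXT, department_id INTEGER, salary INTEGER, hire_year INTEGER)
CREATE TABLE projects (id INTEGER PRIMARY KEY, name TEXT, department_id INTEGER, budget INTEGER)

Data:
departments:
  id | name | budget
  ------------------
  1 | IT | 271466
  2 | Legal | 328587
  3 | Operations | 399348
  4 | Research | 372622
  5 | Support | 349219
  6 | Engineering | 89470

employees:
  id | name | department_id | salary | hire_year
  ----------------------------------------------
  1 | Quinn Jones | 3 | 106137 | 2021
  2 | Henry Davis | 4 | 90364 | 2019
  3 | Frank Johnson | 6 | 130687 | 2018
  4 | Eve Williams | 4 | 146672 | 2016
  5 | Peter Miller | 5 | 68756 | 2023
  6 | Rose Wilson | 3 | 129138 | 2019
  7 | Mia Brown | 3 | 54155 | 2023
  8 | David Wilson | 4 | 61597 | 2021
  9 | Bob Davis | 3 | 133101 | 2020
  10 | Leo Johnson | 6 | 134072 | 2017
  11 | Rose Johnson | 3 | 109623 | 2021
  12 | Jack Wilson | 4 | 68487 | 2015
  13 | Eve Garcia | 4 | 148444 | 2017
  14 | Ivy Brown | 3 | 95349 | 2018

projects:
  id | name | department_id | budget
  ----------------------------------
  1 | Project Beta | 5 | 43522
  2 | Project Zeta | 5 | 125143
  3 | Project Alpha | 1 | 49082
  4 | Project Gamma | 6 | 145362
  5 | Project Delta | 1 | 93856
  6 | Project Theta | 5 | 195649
SELECT department_id, MAX(salary) AS max_salary FROM employees GROUP BY department_id

Execution result:
department_id | max_salary
3 | 133101
4 | 148444
5 | 68756
6 | 134072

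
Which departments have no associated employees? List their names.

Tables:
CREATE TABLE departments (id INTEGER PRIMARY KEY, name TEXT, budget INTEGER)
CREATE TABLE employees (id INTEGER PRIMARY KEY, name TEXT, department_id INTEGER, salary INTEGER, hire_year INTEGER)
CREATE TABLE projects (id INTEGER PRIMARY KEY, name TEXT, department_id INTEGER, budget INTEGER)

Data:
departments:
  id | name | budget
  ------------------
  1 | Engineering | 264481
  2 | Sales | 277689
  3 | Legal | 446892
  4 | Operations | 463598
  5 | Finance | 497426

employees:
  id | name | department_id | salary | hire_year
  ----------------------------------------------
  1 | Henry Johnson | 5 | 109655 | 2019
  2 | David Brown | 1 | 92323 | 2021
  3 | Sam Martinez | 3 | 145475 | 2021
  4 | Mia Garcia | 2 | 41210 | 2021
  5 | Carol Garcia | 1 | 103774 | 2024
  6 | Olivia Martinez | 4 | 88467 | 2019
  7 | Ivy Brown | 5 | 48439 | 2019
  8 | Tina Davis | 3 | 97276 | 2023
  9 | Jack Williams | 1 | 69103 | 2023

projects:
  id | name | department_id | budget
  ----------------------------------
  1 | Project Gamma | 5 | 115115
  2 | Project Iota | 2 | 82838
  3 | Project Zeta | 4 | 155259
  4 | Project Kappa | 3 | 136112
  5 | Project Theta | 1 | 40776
SELECT p.name FROM departments p LEFT JOIN employees c ON c.department_id = p.id WHERE c.id IS NULL

Execution result:
(no rows)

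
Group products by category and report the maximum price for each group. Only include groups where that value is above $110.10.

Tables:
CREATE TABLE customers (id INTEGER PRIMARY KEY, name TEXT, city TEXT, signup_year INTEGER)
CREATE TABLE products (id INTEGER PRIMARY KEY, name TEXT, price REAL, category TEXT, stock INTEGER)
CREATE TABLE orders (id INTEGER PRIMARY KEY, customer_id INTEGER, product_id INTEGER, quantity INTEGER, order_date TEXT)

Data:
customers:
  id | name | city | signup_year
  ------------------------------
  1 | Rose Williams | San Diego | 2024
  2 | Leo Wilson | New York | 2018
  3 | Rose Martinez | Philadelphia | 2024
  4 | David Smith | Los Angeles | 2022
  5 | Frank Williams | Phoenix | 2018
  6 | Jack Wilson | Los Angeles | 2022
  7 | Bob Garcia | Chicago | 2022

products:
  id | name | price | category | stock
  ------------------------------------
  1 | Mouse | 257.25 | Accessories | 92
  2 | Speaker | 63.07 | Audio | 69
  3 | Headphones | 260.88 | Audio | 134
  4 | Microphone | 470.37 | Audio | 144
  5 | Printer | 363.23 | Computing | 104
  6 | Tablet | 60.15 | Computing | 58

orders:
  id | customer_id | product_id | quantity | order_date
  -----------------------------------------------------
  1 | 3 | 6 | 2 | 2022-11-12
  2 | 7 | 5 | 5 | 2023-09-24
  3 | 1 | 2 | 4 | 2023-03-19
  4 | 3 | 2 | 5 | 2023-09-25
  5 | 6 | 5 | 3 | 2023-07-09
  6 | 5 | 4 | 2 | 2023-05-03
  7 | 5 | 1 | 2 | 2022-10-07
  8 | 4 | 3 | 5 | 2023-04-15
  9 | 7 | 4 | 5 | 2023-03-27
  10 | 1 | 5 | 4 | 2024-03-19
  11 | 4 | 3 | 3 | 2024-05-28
SELECT category, MAX(price) AS max_price FROM products GROUP BY category HAVING MAX(price) > 110.1

Execution result:
category | max_price
Accessories | 257.25
Audio | 470.37
Computing | 363.23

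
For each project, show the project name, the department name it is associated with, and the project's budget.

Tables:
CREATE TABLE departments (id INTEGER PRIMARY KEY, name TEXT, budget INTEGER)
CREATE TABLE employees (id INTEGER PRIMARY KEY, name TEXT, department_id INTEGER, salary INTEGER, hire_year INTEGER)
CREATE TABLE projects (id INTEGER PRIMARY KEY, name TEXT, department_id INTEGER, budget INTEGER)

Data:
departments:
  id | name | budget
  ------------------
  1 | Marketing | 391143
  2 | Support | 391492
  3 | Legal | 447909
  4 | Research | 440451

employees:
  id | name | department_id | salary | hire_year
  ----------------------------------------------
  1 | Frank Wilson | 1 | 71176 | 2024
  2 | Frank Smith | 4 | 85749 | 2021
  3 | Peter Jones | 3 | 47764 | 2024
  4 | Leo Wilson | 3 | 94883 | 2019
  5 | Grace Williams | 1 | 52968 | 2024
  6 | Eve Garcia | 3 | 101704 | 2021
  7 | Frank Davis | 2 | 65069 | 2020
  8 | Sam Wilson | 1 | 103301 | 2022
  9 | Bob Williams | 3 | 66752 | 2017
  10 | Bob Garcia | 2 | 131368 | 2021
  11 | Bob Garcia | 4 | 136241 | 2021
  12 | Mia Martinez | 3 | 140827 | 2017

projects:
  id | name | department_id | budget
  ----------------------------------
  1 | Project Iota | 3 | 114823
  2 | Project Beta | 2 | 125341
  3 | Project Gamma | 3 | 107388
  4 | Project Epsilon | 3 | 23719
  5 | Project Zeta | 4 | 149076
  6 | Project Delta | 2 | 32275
SELECT c.name, p.name AS department, c.budget FROM projects c JOIN departments p ON c.department_id = p.id

Execution result:
name | department | budget
Project Iota | Legal | 114823
Project Beta | Support | 125341
Project Gamma | Legal | 107388
Project Epsilon | Legal | 23719
Project Zeta | Research | 149076
Project Delta | Support | 32275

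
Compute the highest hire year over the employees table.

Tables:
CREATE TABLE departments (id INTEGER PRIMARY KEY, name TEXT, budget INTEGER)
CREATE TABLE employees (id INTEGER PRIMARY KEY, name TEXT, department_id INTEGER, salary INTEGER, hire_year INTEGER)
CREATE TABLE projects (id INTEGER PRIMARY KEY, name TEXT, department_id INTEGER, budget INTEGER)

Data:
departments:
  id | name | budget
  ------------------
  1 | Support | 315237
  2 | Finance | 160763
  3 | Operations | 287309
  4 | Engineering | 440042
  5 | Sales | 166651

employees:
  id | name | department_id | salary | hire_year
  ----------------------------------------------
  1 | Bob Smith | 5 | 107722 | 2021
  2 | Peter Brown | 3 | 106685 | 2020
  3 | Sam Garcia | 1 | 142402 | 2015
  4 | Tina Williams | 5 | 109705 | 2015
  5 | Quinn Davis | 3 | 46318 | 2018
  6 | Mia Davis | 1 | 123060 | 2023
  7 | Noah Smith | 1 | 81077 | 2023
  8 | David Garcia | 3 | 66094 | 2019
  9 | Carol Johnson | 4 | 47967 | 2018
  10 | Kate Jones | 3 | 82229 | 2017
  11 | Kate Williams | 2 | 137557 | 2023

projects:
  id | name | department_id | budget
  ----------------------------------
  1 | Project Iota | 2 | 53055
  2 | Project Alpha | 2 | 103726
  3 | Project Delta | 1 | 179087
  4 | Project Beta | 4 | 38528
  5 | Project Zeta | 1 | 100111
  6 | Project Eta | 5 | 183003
SELECT MAX(hire_year) FROM employees

Execution result:
2023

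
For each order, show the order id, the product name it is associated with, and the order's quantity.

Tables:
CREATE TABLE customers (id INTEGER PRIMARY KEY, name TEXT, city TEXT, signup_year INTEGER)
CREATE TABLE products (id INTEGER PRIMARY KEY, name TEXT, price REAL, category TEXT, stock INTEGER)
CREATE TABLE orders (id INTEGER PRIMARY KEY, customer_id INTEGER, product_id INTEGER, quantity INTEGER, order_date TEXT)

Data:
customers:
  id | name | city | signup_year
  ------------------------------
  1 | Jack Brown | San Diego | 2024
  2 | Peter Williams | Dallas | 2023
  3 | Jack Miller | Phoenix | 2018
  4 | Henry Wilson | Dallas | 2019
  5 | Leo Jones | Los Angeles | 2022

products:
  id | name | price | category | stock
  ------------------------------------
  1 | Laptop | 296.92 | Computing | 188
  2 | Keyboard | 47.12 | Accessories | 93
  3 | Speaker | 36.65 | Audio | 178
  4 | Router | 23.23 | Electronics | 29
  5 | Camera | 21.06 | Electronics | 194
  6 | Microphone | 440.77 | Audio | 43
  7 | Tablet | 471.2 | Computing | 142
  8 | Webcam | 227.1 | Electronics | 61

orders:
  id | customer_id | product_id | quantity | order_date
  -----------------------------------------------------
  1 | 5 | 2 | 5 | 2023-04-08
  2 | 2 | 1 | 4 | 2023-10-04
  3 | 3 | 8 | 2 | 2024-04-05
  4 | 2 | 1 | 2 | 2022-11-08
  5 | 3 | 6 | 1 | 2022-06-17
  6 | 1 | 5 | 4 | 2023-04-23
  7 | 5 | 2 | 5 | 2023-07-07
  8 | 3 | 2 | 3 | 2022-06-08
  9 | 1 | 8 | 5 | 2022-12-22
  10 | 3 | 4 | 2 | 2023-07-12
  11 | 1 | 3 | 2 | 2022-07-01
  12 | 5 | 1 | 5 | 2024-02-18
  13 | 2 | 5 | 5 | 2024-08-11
SELECT c.id, p.name AS product, c.quantity FROM orders c JOIN products p ON c.product_id = p.id

Execution result:
id | product | quantity
1 | Keyboard | 5
2 | Laptop | 4
3 | Webcam | 2
4 | Laptop | 2
5 | Microphone | 1
6 | Camera | 4
7 | Keyboard | 5
8 | Keyboard | 3
9 | Webcam | 5
10 | Router | 2
11 | Speaker | 2
12 | Laptop | 5
13 | Camera | 5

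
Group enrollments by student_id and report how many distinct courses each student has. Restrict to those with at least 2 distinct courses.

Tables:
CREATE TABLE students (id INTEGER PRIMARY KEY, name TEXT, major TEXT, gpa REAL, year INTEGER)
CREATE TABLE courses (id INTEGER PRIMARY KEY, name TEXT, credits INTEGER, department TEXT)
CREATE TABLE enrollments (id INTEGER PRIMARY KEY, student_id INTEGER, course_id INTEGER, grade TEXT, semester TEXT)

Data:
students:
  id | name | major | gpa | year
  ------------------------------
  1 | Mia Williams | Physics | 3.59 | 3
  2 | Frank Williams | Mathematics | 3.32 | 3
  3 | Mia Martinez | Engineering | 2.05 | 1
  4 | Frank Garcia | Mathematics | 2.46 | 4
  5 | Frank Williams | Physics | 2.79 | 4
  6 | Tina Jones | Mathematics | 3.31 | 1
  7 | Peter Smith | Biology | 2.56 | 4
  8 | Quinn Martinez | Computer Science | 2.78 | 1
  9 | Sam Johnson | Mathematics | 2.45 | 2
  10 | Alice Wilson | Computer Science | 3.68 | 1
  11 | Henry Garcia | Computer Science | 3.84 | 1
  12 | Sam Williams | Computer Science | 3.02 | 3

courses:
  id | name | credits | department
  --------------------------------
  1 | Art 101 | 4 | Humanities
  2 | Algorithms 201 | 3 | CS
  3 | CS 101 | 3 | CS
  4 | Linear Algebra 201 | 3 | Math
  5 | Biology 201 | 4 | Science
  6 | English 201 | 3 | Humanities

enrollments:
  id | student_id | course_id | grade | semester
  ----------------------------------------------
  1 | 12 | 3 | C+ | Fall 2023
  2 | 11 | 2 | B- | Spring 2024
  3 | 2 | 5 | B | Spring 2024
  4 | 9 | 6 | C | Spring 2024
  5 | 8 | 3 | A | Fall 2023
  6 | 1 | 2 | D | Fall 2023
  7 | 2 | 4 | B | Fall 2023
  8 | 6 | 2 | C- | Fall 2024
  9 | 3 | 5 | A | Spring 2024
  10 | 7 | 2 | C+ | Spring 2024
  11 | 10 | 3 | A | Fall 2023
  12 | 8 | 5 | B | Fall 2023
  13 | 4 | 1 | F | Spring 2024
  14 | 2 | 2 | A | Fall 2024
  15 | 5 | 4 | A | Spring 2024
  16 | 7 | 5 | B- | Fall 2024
SELECT student_id, COUNT(DISTINCT course_id) AS distinct_course_count FROM enrollments GROUP BY student_id HAVING COUNT(DISTINCT course_id) >= 2

Execution result:
student_id | distinct_course_count
2 | 3
7 | 2
8 | 2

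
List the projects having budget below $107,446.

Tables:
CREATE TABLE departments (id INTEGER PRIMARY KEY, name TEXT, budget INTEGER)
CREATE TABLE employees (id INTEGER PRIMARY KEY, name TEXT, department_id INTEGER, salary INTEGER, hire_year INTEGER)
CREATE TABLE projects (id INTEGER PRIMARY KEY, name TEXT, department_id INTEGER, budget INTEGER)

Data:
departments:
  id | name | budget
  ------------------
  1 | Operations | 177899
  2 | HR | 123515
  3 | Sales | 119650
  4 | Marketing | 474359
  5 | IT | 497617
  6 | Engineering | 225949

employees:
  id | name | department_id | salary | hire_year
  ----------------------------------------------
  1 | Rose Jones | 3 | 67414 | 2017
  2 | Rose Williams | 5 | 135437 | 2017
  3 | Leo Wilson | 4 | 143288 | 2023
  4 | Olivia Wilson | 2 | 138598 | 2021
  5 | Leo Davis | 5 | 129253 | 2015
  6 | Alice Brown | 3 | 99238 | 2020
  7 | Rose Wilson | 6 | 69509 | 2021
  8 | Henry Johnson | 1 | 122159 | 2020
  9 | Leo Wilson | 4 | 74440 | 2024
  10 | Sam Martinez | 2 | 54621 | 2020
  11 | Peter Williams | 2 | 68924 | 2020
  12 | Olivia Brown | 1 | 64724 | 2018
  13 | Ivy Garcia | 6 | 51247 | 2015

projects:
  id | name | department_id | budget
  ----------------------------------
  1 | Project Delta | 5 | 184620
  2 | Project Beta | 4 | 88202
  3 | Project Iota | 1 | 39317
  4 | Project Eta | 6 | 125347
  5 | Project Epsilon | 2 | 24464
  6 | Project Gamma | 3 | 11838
SELECT name, budget FROM projects WHERE budget < 107446

Execution result:
name | budget
Project Beta | 88202
Project Iota | 39317
Project Epsilon | 24464
Project Gamma | 11838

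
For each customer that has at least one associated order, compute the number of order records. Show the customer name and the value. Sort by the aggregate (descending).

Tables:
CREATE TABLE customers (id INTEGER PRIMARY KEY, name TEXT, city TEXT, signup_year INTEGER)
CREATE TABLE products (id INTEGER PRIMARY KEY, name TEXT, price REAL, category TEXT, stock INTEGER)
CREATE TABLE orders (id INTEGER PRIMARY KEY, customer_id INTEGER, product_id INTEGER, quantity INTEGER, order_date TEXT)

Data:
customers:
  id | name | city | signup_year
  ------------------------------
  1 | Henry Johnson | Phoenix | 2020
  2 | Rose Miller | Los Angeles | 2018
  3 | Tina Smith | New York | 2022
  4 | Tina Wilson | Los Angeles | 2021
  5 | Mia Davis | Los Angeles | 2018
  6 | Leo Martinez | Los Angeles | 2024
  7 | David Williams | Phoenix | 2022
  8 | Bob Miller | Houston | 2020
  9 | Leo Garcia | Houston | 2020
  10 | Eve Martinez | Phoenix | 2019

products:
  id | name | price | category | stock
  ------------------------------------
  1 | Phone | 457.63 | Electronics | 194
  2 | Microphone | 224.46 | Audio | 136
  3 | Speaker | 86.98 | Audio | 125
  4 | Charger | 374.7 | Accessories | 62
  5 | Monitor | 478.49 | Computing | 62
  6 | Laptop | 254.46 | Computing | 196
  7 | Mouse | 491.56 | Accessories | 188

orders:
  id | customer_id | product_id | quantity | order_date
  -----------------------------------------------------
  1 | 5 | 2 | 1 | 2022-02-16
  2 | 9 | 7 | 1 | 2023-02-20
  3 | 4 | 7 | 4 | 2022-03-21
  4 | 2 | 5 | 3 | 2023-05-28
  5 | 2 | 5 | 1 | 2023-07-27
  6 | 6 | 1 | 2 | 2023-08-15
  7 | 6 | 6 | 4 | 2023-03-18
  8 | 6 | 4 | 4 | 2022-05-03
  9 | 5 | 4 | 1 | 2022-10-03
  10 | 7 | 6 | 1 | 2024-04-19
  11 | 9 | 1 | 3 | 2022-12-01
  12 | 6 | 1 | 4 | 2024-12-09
SELECT p.name, COUNT(*) AS n FROM orders c JOIN customers p ON c.customer_id = p.id GROUP BY p.id, p.name ORDER BY n DESC

Execution result:
name | n
Leo Martinez | 4
Rose Miller | 2
Mia Davis | 2
Leo Garcia | 2
Tina Wilson | 1
David Williams | 1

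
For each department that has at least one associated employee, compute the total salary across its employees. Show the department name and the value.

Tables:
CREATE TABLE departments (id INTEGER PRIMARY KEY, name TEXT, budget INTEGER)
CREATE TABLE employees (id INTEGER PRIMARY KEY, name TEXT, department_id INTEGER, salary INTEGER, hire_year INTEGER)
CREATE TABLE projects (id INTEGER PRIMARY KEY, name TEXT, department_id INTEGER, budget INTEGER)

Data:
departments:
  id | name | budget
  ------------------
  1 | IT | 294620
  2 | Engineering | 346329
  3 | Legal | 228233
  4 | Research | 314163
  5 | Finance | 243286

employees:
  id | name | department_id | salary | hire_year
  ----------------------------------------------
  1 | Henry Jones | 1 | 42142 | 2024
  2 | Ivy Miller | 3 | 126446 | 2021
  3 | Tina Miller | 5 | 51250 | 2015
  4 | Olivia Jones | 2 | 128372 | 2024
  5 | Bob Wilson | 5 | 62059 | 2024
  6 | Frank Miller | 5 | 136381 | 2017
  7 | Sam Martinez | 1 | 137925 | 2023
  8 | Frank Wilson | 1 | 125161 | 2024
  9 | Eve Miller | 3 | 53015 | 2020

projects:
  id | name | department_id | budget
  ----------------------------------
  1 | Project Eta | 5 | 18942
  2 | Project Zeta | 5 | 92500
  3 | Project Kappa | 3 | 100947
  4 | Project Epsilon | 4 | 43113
SELECT p.name, SUM(c.salary) AS sum_salary FROM employees c JOIN departments p ON c.department_id = p.id GROUP BY p.id, p.name

Execution result:
name | sum_salary
IT | 305228
Engineering | 128372
Legal | 179461
Finance | 249690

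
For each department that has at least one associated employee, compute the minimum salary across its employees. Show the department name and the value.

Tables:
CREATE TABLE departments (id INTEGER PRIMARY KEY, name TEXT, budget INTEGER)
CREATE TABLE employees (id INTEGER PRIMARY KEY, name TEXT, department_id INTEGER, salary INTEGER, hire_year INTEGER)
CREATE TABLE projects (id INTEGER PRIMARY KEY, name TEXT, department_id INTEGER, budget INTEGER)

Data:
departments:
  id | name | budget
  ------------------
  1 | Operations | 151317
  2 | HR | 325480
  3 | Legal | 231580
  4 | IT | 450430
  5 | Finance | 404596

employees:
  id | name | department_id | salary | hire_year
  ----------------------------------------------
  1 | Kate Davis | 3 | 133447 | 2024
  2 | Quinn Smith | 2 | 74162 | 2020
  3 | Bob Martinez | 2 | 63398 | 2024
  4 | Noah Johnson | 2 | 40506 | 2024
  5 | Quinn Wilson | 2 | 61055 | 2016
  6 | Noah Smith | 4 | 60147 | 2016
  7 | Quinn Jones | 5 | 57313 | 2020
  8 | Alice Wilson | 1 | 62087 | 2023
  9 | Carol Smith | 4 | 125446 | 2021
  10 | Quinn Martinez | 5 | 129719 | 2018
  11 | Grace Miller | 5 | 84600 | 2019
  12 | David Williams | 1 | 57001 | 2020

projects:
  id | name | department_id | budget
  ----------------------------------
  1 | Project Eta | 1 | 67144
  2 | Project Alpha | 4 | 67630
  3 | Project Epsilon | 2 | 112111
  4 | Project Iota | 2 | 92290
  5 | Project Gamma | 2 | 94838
SELECT p.name, MIN(c.salary) AS min_salary FROM employees c JOIN departments p ON c.department_id = p.id GROUP BY p.id, p.name

Execution result:
name | min_salary
Operations | 57001
HR | 40506
Legal | 133447
IT | 60147
Finance | 57313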